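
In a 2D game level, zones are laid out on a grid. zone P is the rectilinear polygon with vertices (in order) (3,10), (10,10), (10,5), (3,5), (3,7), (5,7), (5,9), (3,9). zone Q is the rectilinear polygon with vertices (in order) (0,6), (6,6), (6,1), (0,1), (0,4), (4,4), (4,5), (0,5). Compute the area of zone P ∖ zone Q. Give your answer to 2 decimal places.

|zone P| = 31, |zone P∩zone Q| = 3.
|zone P ∖ zone Q| = |zone P| − |zone P∩zone Q| = 31 − 3 = 28.00.

28.00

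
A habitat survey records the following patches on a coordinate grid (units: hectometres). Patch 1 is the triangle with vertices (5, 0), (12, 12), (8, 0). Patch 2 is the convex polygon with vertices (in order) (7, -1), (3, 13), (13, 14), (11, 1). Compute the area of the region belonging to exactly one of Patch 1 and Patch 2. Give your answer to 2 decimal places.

81.38

|Patch 1| = 18, |Patch 2| = 96, |Patch 1∩Patch 2| = 16.3092.
|Patch 1 △ Patch 2| = |Patch 1| + |Patch 2| − 2·|Patch 1∩Patch 2| = 18 + 96 − 32.6184 = 81.38.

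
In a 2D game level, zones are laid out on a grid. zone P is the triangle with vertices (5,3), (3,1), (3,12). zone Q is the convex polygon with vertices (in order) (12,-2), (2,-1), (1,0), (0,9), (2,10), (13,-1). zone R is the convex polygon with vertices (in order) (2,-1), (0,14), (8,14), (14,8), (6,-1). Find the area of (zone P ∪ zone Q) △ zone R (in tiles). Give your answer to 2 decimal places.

|zone P ∪ zone Q| = 82.2857.
|(zone P ∪ zone Q) ∩ zone R| = 56.3776.
|(zone P ∪ zone Q) △ zone R| = 82.2857 + 141 − 112.7553 = 110.53.

110.53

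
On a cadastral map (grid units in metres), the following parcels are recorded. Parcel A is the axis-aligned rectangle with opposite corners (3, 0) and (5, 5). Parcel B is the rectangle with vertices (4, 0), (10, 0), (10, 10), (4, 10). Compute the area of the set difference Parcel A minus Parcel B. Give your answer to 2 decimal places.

|Parcel A∩Parcel B|: x∈[4,5], y∈[0,5] → 1·5 = 5.
|Parcel A| = 10.
|Parcel A ∖ Parcel B| = |Parcel A| − |Parcel A∩Parcel B| = 10 − 5 = 5.00.

5.00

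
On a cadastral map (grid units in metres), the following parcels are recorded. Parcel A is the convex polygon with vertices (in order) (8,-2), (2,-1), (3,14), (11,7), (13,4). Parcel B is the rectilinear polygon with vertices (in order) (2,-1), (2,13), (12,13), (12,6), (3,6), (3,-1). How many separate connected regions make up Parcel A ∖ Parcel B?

Parcel A ∖ Parcel B splits into 2 disjoint pieces (area 61.6667, area 0.6048).

2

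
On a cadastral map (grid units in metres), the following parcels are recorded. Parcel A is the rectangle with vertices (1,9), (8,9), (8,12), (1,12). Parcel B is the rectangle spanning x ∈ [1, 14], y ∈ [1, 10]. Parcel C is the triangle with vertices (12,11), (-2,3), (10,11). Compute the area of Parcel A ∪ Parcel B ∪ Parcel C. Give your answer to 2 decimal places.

By inclusion–exclusion:
Individual areas: |Parcel A| = 21, |Parcel B| = 117, |Parcel C| = 8.
|Parcel A∩Parcel B|: x∈[1,8], y∈[9,10] → 7·1 = 7.
|Parcel A∩Parcel C| = 0.3333.
|Parcel B∩Parcel C| = 5.6964.
|Parcel A∩Parcel B∩Parcel C| = 0.3333.
|Parcel A ∪ Parcel B ∪ Parcel C| = 146 − 13.0298 + 0.3333 = 133.30.

133.30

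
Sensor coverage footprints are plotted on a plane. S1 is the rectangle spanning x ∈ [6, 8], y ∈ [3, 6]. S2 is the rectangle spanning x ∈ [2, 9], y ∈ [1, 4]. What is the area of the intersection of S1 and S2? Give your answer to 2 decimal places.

2.00

|S1∩S2|: x∈[6,8], y∈[3,4] → 2·1 = 2.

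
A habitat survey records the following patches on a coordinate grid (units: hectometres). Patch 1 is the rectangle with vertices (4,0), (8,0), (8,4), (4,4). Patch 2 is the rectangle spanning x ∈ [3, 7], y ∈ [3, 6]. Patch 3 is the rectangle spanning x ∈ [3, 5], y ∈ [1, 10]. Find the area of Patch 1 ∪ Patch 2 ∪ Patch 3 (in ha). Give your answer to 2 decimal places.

35.00

By inclusion–exclusion:
Individual areas: |Patch 1| = 16, |Patch 2| = 12, |Patch 3| = 18.
|Patch 1∩Patch 2|: x∈[4,7], y∈[3,4] → 3·1 = 3.
|Patch 1∩Patch 3|: x∈[4,5], y∈[1,4] → 1·3 = 3.
|Patch 2∩Patch 3|: x∈[3,5], y∈[3,6] → 2·3 = 6.
|Patch 1∩Patch 2∩Patch 3| = 1.
|Patch 1 ∪ Patch 2 ∪ Patch 3| = 46 − 12 + 1 = 35.00.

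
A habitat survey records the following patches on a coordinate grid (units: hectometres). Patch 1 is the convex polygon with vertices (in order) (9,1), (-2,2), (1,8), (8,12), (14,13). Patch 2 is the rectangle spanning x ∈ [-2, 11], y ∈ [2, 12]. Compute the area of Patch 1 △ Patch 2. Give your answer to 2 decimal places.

54.52

|Patch 1| = 108.5, |Patch 2| = 130, |Patch 1∩Patch 2| = 91.9917.
|Patch 1 △ Patch 2| = |Patch 1| + |Patch 2| − 2·|Patch 1∩Patch 2| = 108.5 + 130 − 183.9833 = 54.52.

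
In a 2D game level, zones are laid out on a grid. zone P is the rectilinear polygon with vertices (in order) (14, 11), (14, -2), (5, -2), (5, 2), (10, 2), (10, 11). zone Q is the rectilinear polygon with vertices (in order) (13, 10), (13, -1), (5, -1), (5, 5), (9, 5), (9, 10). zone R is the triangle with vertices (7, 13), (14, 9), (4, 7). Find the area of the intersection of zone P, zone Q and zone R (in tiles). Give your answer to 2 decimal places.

The intersection is the polygon with vertices (10,10), (12.25,10), (13,9.571), (13,8.8), (10,8.2).
By the shoelace formula its area is 4.34.

4.34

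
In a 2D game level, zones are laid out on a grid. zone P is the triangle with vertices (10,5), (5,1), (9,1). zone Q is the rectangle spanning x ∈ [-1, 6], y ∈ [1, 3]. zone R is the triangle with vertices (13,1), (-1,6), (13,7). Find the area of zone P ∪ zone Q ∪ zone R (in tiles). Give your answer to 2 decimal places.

By inclusion–exclusion:
Individual areas: |zone P| = 8, |zone Q| = 14, |zone R| = 42.
|zone P∩zone Q| = 0.4.
|zone P∩zone R| = 2.7217.
|zone Q∩zone R| = 0.
|zone P∩zone Q∩zone R| = 0.
|zone P ∪ zone Q ∪ zone R| = 64 − 3.1217 + 0 = 60.88.

60.88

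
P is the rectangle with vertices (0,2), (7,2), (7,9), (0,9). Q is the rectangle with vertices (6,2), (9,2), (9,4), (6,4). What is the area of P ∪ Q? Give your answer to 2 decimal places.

By inclusion–exclusion:
Individual areas: |P| = 49, |Q| = 6.
|P∩Q|: x∈[6,7], y∈[2,4] → 1·2 = 2.
|P ∪ Q| = 55 − 2 = 53.00.

53.00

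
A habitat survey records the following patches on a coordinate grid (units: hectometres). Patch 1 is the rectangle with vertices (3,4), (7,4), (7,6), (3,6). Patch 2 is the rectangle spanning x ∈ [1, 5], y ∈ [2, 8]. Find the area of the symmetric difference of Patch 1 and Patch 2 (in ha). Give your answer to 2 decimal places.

24.00

|Patch 1∩Patch 2|: x∈[3,5], y∈[4,6] → 2·2 = 4.
|Patch 1 △ Patch 2| = |Patch 1| + |Patch 2| − 2·|Patch 1∩Patch 2| = 8 + 24 − 8 = 24.00.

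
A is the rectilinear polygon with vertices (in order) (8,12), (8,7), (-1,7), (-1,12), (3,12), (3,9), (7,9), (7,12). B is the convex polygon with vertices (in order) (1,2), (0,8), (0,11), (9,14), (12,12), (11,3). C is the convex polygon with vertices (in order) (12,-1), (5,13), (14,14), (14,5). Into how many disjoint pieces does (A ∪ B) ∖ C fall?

(A ∪ B) ∖ C splits into 2 disjoint pieces (area 78.6786, area 0.8929).

2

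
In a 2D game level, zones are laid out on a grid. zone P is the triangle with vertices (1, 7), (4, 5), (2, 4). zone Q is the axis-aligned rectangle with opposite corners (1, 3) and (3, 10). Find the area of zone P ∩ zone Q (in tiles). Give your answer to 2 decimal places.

The intersection is the polygon with vertices (3,5.667), (3,4.5), (2,4), (1,7).
By the shoelace formula its area is 2.92.

2.92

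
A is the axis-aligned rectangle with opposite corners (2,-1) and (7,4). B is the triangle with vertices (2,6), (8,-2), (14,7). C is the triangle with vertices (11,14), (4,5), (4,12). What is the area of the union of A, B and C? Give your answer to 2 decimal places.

91.77

By inclusion–exclusion:
Individual areas: |A| = 25, |B| = 51, |C| = 24.5.
|A∩B| = 8.1667.
|A∩C| = 0.
|B∩C| = 0.566.
|A∩B∩C| = 0.
|A ∪ B ∪ C| = 100.5 − 8.7327 + 0 = 91.77.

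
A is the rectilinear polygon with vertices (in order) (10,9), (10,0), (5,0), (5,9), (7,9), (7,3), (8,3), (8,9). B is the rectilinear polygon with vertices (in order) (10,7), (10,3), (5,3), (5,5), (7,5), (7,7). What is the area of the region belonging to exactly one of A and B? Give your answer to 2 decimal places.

|A| = 39, |B| = 16, |A∩B| = 12.
|A △ B| = |A| + |B| − 2·|A∩B| = 39 + 16 − 24 = 31.00.

31.00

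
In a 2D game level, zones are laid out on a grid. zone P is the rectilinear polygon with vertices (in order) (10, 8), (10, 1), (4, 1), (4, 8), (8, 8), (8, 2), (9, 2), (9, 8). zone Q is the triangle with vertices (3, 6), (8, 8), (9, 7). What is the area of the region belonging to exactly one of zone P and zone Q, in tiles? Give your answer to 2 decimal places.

|zone P| = 36, |zone Q| = 3.5, |zone P∩zone Q| = 2.8.
|zone P △ zone Q| = |zone P| + |zone Q| − 2·|zone P∩zone Q| = 36 + 3.5 − 5.6 = 33.90.

33.90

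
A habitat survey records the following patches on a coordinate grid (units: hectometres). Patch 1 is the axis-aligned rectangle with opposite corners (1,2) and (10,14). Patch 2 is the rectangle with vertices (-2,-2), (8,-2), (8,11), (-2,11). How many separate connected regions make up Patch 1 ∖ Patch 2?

1

Patch 1 ∖ Patch 2 is a single connected region.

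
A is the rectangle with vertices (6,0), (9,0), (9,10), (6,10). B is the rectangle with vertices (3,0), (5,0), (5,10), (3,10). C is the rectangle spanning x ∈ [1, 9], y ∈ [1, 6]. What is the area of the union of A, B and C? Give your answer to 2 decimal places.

65.00

By inclusion–exclusion:
Individual areas: |A| = 30, |B| = 20, |C| = 40.
|A∩B| = 0 (no overlap).
|A∩C|: x∈[6,9], y∈[1,6] → 3·5 = 15.
|B∩C|: x∈[3,5], y∈[1,6] → 2·5 = 10.
|A∩B∩C| = 0.
|A ∪ B ∪ C| = 90 − 25 + 0 = 65.00.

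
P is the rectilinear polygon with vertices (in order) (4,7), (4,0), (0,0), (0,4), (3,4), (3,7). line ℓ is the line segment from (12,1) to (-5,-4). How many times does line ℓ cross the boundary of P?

0

The segment lies entirely outside P and never meets its boundary.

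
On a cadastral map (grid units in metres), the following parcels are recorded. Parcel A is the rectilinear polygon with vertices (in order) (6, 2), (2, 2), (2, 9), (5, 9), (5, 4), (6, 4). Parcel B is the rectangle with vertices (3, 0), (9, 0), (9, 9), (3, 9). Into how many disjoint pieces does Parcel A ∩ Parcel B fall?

Parcel A ∩ Parcel B is a single connected region.

1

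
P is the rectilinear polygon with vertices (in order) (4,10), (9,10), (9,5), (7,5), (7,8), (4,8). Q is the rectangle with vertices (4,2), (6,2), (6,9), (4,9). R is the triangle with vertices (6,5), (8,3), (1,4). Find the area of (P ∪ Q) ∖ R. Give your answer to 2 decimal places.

25.26

|P ∪ Q| = 28.
|(P ∪ Q) ∩ R| = 2.7429.
|(P ∪ Q) ∖ R| = 28 − 2.7429 = 25.26.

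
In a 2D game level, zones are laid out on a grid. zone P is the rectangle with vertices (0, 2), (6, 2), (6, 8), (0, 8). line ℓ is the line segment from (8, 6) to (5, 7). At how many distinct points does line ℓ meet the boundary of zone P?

1

The segment meets the boundary at (6,6.667).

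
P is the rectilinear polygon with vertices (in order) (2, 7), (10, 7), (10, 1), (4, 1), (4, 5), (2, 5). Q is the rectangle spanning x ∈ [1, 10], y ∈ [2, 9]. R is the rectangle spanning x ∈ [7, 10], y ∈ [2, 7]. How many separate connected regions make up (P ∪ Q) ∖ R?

(P ∪ Q) ∖ R is a single connected region.

1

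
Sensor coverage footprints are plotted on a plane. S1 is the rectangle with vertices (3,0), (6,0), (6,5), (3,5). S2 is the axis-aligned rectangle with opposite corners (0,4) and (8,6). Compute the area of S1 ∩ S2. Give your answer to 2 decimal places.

|S1∩S2|: x∈[3,6], y∈[4,5] → 3·1 = 3.

3.00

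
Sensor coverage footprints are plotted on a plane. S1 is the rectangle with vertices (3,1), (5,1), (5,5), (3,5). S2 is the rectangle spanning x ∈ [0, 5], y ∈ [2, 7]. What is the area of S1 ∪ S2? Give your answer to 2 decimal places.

27.00

By inclusion–exclusion:
Individual areas: |S1| = 8, |S2| = 25.
|S1∩S2|: x∈[3,5], y∈[2,5] → 2·3 = 6.
|S1 ∪ S2| = 33 − 6 = 27.00.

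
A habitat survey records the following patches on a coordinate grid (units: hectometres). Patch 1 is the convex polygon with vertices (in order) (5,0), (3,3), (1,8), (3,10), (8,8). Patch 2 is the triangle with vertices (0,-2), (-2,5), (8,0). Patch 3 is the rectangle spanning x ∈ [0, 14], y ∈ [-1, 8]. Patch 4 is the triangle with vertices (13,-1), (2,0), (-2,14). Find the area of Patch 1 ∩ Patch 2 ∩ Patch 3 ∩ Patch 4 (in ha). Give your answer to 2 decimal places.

The intersection is the polygon with vertices (5,0), (3.5,2.25), (5.474,1.263).
By the shoelace formula its area is 1.48.

1.48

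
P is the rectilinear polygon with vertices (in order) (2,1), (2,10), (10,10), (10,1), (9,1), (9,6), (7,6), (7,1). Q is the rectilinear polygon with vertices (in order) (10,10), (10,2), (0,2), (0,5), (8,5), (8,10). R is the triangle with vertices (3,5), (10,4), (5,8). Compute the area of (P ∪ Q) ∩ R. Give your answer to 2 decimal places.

10.60

The region (P ∪ Q) ∩ R is the polygon with vertices (7,5), (8,5), (8,5.6), (10,4), (3,5), (5,8), (7.5,6), (7,6).
By the shoelace formula its area is 10.60.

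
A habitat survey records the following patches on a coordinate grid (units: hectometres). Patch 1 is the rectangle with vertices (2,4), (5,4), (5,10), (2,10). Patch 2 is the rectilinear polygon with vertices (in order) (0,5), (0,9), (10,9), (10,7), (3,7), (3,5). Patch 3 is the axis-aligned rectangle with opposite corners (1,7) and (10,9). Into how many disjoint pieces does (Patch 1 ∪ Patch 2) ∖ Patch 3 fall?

2

(Patch 1 ∪ Patch 2) ∖ Patch 3 splits into 2 disjoint pieces (area 15, area 3).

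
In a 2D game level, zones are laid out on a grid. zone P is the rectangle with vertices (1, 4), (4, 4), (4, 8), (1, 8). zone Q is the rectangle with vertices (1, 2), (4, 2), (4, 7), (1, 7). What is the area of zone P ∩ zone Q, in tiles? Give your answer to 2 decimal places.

|zone P∩zone Q|: x∈[1,4], y∈[4,7] → 3·3 = 9.

9.00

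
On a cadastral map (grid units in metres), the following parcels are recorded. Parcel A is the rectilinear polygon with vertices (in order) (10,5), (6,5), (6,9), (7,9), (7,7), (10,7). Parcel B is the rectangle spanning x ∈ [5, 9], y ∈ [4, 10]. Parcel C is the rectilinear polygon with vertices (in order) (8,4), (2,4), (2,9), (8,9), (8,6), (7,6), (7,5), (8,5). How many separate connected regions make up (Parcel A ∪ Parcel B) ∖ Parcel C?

(Parcel A ∪ Parcel B) ∖ Parcel C is a single connected region.

1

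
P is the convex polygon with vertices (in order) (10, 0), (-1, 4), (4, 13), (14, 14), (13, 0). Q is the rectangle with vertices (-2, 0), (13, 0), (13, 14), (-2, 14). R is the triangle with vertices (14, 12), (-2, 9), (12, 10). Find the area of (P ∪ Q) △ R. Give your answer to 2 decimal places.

|P ∪ Q| = 216.95.
|(P ∪ Q) ∩ R| = 12.991.
|(P ∪ Q) △ R| = 216.95 + 13 − 25.9819 = 203.97.

203.97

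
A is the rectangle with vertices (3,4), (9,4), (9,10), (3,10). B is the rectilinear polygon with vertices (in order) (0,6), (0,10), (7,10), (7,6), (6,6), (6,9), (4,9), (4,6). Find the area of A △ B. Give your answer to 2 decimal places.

38.00

|A| = 36, |B| = 22, |A∩B| = 10.
|A △ B| = |A| + |B| − 2·|A∩B| = 36 + 22 − 20 = 38.00.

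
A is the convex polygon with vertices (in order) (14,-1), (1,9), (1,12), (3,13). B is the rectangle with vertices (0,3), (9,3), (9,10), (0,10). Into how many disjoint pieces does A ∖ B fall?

A ∖ B splits into 2 disjoint pieces (area 6.3091, area 8.5357).

2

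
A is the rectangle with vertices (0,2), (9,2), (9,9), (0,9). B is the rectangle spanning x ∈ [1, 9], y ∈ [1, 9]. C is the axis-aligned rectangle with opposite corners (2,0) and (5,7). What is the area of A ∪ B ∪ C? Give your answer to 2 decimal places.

74.00

By inclusion–exclusion:
Individual areas: |A| = 63, |B| = 64, |C| = 21.
|A∩B|: x∈[1,9], y∈[2,9] → 8·7 = 56.
|A∩C|: x∈[2,5], y∈[2,7] → 3·5 = 15.
|B∩C|: x∈[2,5], y∈[1,7] → 3·6 = 18.
|A∩B∩C| = 15.
|A ∪ B ∪ C| = 148 − 89 + 15 = 74.00.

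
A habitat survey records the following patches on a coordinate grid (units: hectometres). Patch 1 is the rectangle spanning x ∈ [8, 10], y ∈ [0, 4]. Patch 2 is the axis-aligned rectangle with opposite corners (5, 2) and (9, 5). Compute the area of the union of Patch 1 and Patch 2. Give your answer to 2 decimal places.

18.00

By inclusion–exclusion:
Individual areas: |Patch 1| = 8, |Patch 2| = 12.
|Patch 1∩Patch 2|: x∈[8,9], y∈[2,4] → 1·2 = 2.
|Patch 1 ∪ Patch 2| = 20 − 2 = 18.00.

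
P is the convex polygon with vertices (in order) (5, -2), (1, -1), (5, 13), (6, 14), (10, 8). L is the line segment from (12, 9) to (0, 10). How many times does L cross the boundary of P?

2

The segment meets the boundary at (4.047,9.663), (9.176,9.235).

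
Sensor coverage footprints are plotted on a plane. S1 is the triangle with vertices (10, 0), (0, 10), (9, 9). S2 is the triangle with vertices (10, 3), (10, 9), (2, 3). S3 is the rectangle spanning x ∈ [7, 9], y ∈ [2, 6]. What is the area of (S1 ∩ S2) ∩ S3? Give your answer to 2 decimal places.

The region (S1 ∩ S2) ∩ S3 is the polygon with vertices (7,3), (7,6), (9,6), (9,3).
By the shoelace formula its area is 6.00.

6.00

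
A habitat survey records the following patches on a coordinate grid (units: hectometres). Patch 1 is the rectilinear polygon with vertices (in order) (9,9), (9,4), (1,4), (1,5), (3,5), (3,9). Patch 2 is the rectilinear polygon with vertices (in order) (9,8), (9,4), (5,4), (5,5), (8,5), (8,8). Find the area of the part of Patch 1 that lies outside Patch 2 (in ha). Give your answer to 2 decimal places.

|Patch 1| = 32, |Patch 1∩Patch 2| = 7.
|Patch 1 ∖ Patch 2| = |Patch 1| − |Patch 1∩Patch 2| = 32 − 7 = 25.00.

25.00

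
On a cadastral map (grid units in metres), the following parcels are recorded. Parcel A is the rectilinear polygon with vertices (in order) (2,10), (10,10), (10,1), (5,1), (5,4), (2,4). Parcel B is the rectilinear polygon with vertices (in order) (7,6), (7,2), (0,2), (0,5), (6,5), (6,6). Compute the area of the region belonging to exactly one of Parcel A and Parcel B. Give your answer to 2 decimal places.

|Parcel A| = 63, |Parcel B| = 22, |Parcel A∩Parcel B| = 10.
|Parcel A △ Parcel B| = |Parcel A| + |Parcel B| − 2·|Parcel A∩Parcel B| = 63 + 22 − 20 = 65.00.

65.00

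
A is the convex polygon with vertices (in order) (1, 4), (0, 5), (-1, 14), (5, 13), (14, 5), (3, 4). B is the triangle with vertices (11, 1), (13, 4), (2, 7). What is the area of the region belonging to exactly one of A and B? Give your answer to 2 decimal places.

96.34

|A| = 90.5, |B| = 19.5, |A∩B| = 6.8309.
|A △ B| = |A| + |B| − 2·|A∩B| = 90.5 + 19.5 − 13.6618 = 96.34.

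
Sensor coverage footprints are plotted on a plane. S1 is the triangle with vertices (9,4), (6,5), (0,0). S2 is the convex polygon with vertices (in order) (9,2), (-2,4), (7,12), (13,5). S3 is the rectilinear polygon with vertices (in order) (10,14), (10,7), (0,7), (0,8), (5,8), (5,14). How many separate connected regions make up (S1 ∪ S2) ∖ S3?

2

(S1 ∪ S2) ∖ S3 splits into 2 disjoint pieces (area 56.2318, area 2.7778).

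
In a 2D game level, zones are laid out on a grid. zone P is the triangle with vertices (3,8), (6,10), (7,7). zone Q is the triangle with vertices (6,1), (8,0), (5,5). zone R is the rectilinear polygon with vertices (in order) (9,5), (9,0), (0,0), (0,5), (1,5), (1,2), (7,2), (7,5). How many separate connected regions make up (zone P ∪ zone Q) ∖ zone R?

2

(zone P ∪ zone Q) ∖ zone R splits into 2 disjoint pieces (area 5.5, area 1.575).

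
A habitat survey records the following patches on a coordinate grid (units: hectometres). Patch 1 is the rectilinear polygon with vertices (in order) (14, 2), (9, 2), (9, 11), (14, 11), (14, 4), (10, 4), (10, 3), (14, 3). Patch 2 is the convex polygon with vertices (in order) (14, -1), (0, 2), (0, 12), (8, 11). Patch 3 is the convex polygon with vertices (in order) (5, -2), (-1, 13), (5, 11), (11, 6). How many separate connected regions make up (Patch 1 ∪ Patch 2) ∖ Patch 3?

2

(Patch 1 ∪ Patch 2) ∖ Patch 3 splits into 2 disjoint pieces (area 58.4923, area 15.8047).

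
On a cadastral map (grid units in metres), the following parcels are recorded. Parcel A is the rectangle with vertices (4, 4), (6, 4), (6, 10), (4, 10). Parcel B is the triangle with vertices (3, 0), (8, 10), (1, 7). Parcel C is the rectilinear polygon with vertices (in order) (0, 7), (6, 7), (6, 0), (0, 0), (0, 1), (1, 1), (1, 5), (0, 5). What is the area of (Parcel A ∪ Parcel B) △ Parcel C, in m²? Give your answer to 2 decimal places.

29.07

|Parcel A ∪ Parcel B| = 31.0714.
|(Parcel A ∪ Parcel B) ∩ Parcel C| = 20.
|(Parcel A ∪ Parcel B) △ Parcel C| = 31.0714 + 38 − 40 = 29.07.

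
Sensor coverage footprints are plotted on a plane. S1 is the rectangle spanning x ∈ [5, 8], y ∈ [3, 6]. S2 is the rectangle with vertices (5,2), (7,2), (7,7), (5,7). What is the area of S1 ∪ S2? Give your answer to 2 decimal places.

13.00

By inclusion–exclusion:
Individual areas: |S1| = 9, |S2| = 10.
|S1∩S2|: x∈[5,7], y∈[3,6] → 2·3 = 6.
|S1 ∪ S2| = 19 − 6 = 13.00.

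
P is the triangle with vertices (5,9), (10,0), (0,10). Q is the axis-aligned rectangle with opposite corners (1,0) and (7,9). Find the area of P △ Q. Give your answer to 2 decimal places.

|P| = 20, |Q| = 54, |P∩Q| = 14.4.
|P △ Q| = |P| + |Q| − 2·|P∩Q| = 20 + 54 − 28.8 = 45.20.

45.20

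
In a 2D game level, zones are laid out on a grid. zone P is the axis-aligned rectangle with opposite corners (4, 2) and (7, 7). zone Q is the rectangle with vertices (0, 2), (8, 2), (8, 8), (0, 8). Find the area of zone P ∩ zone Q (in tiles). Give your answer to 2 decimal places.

15.00

|zone P∩zone Q|: x∈[4,7], y∈[2,7] → 3·5 = 15.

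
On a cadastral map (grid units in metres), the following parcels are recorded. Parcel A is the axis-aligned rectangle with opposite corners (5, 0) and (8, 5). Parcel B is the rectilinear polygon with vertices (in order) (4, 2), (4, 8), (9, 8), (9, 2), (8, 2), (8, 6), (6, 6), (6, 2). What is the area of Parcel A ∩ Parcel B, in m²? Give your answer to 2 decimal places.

3.00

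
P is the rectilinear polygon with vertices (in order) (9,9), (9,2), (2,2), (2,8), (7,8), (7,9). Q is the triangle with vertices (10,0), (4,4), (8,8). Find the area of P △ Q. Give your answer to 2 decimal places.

30.00

|P| = 44, |Q| = 20, |P∩Q| = 17.
|P △ Q| = |P| + |Q| − 2·|P∩Q| = 44 + 20 − 34 = 30.00.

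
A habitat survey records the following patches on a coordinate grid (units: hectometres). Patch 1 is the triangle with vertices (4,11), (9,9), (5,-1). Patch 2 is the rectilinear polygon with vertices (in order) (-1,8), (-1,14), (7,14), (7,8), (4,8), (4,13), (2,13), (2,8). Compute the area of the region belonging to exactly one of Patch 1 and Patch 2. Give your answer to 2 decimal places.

|Patch 1| = 29, |Patch 2| = 38, |Patch 1∩Patch 2| = 6.825.
|Patch 1 △ Patch 2| = |Patch 1| + |Patch 2| − 2·|Patch 1∩Patch 2| = 29 + 38 − 13.65 = 53.35.

53.35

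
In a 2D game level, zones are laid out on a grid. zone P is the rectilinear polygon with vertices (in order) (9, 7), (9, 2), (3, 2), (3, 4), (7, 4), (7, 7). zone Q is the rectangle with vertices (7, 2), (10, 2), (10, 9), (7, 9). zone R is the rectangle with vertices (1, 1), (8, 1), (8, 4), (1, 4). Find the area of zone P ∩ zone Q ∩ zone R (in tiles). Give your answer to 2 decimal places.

2.00

The intersection is the polygon with vertices (7,2), (7,4), (8,4), (8,2).
By the shoelace formula its area is 2.00.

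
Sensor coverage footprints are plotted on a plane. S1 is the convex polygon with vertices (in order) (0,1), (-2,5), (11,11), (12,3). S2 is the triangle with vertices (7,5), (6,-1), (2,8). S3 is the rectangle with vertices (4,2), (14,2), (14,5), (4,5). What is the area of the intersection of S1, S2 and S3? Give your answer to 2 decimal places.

The intersection is the polygon with vertices (6.514,2.086), (6,2), (4.667,2), (4,3.5), (4,5), (7,5).
By the shoelace formula its area is 7.73.

7.73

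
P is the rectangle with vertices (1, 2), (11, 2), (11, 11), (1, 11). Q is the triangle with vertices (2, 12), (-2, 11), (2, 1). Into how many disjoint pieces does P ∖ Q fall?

2

P ∖ Q splits into 2 disjoint pieces (area 81, area 0.45).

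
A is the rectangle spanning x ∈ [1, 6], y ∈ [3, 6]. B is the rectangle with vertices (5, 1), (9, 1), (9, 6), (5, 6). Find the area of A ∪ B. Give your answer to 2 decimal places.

By inclusion–exclusion:
Individual areas: |A| = 15, |B| = 20.
|A∩B|: x∈[5,6], y∈[3,6] → 1·3 = 3.
|A ∪ B| = 35 − 3 = 32.00.

32.00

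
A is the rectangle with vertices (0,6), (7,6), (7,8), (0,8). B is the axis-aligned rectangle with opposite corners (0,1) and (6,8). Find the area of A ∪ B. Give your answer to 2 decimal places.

44.00

By inclusion–exclusion:
Individual areas: |A| = 14, |B| = 42.
|A∩B|: x∈[0,6], y∈[6,8] → 6·2 = 12.
|A ∪ B| = 56 − 12 = 44.00.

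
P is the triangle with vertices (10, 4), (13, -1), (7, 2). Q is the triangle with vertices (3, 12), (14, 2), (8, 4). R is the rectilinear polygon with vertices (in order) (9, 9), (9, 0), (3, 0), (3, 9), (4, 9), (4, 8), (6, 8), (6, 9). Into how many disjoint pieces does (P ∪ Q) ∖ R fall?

2

(P ∪ Q) ∖ R splits into 2 disjoint pieces (area 14.9747, area 2.95).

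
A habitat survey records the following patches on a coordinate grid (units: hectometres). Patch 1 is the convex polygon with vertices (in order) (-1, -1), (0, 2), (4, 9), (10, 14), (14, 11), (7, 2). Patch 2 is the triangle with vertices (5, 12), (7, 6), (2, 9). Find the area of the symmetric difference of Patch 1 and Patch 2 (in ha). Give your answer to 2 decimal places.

|Patch 1| = 92, |Patch 2| = 12, |Patch 1∩Patch 2| = 6.4107.
|Patch 1 △ Patch 2| = |Patch 1| + |Patch 2| − 2·|Patch 1∩Patch 2| = 92 + 12 − 12.8215 = 91.18.

91.18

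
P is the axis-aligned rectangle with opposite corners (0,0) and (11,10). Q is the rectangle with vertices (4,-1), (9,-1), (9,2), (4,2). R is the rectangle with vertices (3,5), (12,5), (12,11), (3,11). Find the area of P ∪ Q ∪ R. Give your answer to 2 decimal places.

By inclusion–exclusion:
Individual areas: |P| = 110, |Q| = 15, |R| = 54.
|P∩Q|: x∈[4,9], y∈[0,2] → 5·2 = 10.
|P∩R|: x∈[3,11], y∈[5,10] → 8·5 = 40.
|Q∩R| = 0 (no overlap).
|P∩Q∩R| = 0.
|P ∪ Q ∪ R| = 179 − 50 + 0 = 129.00.

129.00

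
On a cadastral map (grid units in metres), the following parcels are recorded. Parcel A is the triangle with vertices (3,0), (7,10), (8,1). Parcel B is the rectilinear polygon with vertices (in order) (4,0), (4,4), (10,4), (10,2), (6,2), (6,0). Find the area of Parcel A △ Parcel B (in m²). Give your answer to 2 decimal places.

18.39

|Parcel A| = 23, |Parcel B| = 16, |Parcel A∩Parcel B| = 10.3056.
|Parcel A △ Parcel B| = |Parcel A| + |Parcel B| − 2·|Parcel A∩Parcel B| = 23 + 16 − 20.6111 = 18.39.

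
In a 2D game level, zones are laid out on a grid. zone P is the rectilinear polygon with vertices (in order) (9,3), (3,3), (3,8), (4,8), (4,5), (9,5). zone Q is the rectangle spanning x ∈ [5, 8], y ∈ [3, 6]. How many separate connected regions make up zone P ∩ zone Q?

1

zone P ∩ zone Q is a single connected region.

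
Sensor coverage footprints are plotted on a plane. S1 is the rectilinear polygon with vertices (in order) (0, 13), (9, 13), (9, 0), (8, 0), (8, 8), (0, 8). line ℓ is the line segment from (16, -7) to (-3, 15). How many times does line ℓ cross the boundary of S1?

4

The segment meets the boundary at (0,11.526), (3.045,8), (8,2.263), (9,1.105).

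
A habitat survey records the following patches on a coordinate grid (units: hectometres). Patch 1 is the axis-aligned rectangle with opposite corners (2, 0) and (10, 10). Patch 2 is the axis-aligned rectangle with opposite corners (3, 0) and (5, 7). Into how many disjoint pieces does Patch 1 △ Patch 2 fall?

Patch 1 △ Patch 2 is a single connected region.

1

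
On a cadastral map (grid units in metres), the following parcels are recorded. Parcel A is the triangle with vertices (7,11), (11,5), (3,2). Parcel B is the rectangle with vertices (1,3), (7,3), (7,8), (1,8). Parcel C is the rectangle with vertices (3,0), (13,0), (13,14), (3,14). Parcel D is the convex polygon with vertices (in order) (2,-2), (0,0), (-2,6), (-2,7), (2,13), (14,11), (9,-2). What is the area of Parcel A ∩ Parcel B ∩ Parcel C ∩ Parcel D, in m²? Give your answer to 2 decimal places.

11.89

The intersection is the polygon with vertices (5.667,8), (7,8), (7,3.5), (5.667,3), (3.444,3).
By the shoelace formula its area is 11.89.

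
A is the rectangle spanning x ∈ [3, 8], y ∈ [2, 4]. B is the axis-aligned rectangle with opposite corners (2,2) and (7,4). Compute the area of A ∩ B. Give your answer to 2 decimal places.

|A∩B|: x∈[3,7], y∈[2,4] → 4·2 = 8.

8.00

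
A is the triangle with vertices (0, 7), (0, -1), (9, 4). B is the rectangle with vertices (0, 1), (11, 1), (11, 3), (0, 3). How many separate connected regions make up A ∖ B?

2

A ∖ B splits into 2 disjoint pieces (area 21.6, area 3.6).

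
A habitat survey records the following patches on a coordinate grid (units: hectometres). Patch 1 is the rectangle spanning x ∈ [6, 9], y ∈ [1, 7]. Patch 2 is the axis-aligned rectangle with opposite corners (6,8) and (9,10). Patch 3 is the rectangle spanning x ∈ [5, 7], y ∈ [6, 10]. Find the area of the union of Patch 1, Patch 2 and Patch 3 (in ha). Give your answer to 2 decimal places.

By inclusion–exclusion:
Individual areas: |Patch 1| = 18, |Patch 2| = 6, |Patch 3| = 8.
|Patch 1∩Patch 2| = 0 (no overlap).
|Patch 1∩Patch 3|: x∈[6,7], y∈[6,7] → 1·1 = 1.
|Patch 2∩Patch 3|: x∈[6,7], y∈[8,10] → 1·2 = 2.
|Patch 1∩Patch 2∩Patch 3| = 0.
|Patch 1 ∪ Patch 2 ∪ Patch 3| = 32 − 3 + 0 = 29.00.

29.00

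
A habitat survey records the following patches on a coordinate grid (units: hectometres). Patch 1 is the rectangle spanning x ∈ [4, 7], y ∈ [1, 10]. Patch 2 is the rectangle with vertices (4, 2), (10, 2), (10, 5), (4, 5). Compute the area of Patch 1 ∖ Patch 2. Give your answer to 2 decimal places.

18.00

|Patch 1∩Patch 2|: x∈[4,7], y∈[2,5] → 3·3 = 9.
|Patch 1| = 27.
|Patch 1 ∖ Patch 2| = |Patch 1| − |Patch 1∩Patch 2| = 27 − 9 = 18.00.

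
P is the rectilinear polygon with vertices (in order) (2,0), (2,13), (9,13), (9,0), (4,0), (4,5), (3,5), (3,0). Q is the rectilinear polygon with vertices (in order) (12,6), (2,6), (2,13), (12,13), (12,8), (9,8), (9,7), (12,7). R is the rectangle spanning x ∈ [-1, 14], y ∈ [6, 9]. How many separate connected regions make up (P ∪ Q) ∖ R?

2

(P ∪ Q) ∖ R splits into 2 disjoint pieces (area 40, area 37).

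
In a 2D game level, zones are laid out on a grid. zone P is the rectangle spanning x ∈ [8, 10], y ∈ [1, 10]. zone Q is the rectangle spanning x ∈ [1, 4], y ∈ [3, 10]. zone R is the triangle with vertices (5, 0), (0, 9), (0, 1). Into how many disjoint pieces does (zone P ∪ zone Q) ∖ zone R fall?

(zone P ∪ zone Q) ∖ zone R splits into 2 disjoint pieces (area 18, area 16.1).

2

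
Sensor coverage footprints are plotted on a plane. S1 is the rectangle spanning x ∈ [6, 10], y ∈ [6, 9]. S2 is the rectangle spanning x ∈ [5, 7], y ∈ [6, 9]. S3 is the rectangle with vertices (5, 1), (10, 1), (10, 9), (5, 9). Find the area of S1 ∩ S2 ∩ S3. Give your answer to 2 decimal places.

3.00

The intersection is the polygon with vertices (7,6), (6,6), (6,9), (7,9).
By the shoelace formula its area is 3.00.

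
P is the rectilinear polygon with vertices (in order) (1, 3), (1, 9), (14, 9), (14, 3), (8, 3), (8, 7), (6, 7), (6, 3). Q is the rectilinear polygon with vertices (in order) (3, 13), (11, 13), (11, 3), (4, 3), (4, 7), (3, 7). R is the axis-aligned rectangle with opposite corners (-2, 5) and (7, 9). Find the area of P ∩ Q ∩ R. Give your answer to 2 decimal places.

The intersection is the polygon with vertices (6,7), (6,5), (4,5), (4,7), (3,7), (3,9), (7,9), (7,7).
By the shoelace formula its area is 12.00.

12.00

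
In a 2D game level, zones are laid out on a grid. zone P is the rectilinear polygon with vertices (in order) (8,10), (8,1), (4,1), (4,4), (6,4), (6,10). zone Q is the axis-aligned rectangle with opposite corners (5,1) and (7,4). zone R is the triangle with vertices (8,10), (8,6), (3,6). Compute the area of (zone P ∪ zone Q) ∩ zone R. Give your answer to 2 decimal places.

The region (zone P ∪ zone Q) ∩ zone R is the polygon with vertices (6,8.4), (8,10), (8,6), (6,6).
By the shoelace formula its area is 6.40.

6.40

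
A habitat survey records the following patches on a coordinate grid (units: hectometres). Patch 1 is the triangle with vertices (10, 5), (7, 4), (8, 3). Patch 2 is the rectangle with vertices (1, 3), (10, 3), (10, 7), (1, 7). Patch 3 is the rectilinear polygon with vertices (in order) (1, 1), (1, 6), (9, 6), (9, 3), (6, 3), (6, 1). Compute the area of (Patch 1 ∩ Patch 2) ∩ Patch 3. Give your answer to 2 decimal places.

1.67

The region (Patch 1 ∩ Patch 2) ∩ Patch 3 is the polygon with vertices (9,4.667), (9,4), (8,3), (7,4).
By the shoelace formula its area is 1.67.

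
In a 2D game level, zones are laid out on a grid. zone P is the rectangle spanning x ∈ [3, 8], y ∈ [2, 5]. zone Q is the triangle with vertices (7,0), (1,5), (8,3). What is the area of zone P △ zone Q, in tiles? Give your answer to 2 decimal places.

|zone P| = 15, |zone Q| = 11.5, |zone P∩zone Q| = 7.3381.
|zone P △ zone Q| = |zone P| + |zone Q| − 2·|zone P∩zone Q| = 15 + 11.5 − 14.6762 = 11.82.

11.82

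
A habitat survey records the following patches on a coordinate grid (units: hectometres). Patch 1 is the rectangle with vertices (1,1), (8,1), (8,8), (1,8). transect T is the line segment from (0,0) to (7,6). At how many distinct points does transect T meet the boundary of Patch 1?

The segment meets the boundary at (1.167,1).

1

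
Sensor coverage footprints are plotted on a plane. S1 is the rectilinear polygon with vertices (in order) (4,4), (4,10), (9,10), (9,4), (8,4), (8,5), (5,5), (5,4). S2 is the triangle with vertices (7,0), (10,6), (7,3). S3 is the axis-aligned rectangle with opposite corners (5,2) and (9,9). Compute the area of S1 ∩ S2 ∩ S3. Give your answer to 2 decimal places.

0.50

The intersection is the polygon with vertices (8,4), (9,5), (9,4).
By the shoelace formula its area is 0.50.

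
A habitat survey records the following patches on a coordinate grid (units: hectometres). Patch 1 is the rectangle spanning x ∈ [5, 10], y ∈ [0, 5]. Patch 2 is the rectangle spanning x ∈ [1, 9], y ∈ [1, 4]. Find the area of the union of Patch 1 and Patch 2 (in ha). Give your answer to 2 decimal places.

By inclusion–exclusion:
Individual areas: |Patch 1| = 25, |Patch 2| = 24.
|Patch 1∩Patch 2|: x∈[5,9], y∈[1,4] → 4·3 = 12.
|Patch 1 ∪ Patch 2| = 49 − 12 = 37.00.

37.00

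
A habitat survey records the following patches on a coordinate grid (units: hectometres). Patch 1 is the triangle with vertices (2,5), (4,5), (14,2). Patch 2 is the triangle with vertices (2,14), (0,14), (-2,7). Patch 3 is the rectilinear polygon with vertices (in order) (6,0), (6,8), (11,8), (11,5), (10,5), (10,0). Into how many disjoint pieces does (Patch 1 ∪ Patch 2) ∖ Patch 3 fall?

(Patch 1 ∪ Patch 2) ∖ Patch 3 splits into 3 disjoint pieces (area 1.4, area 0.4, area 7).

3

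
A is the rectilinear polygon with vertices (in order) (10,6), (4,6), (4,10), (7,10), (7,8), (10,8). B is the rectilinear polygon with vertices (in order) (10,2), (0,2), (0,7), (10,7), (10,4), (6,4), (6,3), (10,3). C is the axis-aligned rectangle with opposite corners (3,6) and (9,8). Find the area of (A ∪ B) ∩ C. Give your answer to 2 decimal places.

11.00

The region (A ∪ B) ∩ C is the polygon with vertices (9,8), (9,6), (3,6), (3,7), (4,7), (4,8), (7,8).
By the shoelace formula its area is 11.00.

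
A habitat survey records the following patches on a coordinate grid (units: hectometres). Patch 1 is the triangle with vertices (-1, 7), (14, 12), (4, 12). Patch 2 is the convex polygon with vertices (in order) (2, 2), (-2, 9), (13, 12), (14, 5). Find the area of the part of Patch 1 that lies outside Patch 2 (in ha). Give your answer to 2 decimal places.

|Patch 1| = 25, |Patch 1∩Patch 2| = 14.7123.
|Patch 1 ∖ Patch 2| = |Patch 1| − |Patch 1∩Patch 2| = 25 − 14.7123 = 10.29.

10.29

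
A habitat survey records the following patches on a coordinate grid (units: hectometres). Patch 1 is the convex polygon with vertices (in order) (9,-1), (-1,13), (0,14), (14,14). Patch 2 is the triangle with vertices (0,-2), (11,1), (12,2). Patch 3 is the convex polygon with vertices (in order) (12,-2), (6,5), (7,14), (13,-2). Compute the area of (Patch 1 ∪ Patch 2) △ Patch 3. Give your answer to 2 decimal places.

|Patch 1 ∪ Patch 2| = 120.1164.
|(Patch 1 ∪ Patch 2) ∩ Patch 3| = 31.0237.
|(Patch 1 ∪ Patch 2) △ Patch 3| = 120.1164 + 38.5 − 62.0474 = 96.57.

96.57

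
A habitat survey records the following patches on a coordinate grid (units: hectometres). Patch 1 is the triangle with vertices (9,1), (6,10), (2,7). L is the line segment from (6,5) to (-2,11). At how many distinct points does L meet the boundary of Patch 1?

1

The segment meets the boundary at (2.667,7.5).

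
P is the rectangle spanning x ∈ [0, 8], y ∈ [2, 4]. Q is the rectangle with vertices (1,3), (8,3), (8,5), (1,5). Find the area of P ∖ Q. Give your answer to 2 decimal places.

9.00

|P∩Q|: x∈[1,8], y∈[3,4] → 7·1 = 7.
|P| = 16.
|P ∖ Q| = |P| − |P∩Q| = 16 − 7 = 9.00.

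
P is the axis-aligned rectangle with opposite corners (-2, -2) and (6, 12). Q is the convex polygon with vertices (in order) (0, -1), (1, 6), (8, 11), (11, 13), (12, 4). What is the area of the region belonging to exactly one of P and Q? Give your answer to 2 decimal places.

|P| = 112, |Q| = 88.5, |P∩Q| = 39.9286.
|P △ Q| = |P| + |Q| − 2·|P∩Q| = 112 + 88.5 − 79.8571 = 120.64.

120.64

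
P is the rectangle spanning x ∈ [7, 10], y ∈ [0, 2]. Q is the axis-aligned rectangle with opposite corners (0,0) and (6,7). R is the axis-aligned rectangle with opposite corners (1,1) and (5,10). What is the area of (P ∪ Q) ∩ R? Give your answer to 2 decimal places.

The region (P ∪ Q) ∩ R is the polygon with vertices (5,7), (5,1), (1,1), (1,7).
By the shoelace formula its area is 24.00.

24.00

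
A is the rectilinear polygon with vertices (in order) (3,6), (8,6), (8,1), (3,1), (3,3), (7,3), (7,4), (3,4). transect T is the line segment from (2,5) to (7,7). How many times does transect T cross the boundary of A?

The segment meets the boundary at (4.5,6), (3,5.4).

2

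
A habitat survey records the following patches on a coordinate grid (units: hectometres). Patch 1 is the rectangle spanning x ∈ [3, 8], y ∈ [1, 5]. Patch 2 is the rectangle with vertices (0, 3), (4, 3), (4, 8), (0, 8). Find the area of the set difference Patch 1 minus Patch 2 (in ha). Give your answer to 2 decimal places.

18.00

|Patch 1∩Patch 2|: x∈[3,4], y∈[3,5] → 1·2 = 2.
|Patch 1| = 20.
|Patch 1 ∖ Patch 2| = |Patch 1| − |Patch 1∩Patch 2| = 20 − 2 = 18.00.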